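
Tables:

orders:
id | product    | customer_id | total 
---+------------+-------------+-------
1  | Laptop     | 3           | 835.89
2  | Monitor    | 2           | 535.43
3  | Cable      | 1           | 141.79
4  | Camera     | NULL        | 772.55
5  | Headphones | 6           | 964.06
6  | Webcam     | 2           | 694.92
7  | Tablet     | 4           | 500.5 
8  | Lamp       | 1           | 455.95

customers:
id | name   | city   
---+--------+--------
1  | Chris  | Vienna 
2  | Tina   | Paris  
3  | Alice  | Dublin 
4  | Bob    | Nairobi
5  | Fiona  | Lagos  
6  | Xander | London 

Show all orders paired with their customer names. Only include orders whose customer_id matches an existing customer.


INNER JOIN keeps only orders rows whose customer_id matches an id in customers. Walk through each order:
  - order 1 (Laptop): customer_id=3 -> matches Alice
  - order 2 (Monitor): customer_id=2 -> matches Tina
  - order 3 (Cable): customer_id=1 -> matches Chris
  - order 4 (Camera): customer_id=NULL, no match -> dropped
  - order 5 (Headphones): customer_id=6 -> matches Xander
  - order 6 (Webcam): customer_id=2 -> matches Tina
  - order 7 (Tablet): customer_id=4 -> matches Bob
  - order 8 (Lamp): customer_id=1 -> matches Chris
So 1 of 8 rows is dropped.

SQL:
SELECT a.product, b.name AS customer
FROM orders a
INNER JOIN customers b ON a.customer_id = b.id

Result:
product    | customer
-----------+---------
Laptop     | Alice   
Monitor    | Tina    
Cable      | Chris   
Headphones | Xander  
Webcam     | Tina    
Tablet     | Bob     
Lamp       | Chris   


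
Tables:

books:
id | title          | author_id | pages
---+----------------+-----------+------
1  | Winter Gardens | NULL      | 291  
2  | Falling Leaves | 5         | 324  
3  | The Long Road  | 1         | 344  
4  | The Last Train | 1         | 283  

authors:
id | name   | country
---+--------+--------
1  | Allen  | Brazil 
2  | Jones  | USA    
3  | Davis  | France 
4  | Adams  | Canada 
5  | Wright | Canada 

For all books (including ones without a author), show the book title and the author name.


LEFT JOIN keeps every row from books (the left table); where author_id has no match in authors, the author columns become NULL. Walk through each book:
  - book 1 (Winter Gardens): author_id=NULL, no match -> kept with NULL
  - book 2 (Falling Leaves): author_id=5 -> matches Wright
  - book 3 (The Long Road): author_id=1 -> matches Allen
  - book 4 (The Last Train): author_id=1 -> matches Allen
All 4 rows appear; 1 has NULL author.

SQL:
SELECT a.title, b.name AS author
FROM books a
LEFT JOIN authors b ON a.author_id = b.id

Result:
title          | author
---------------+-------
Winter Gardens | NULL  
Falling Leaves | Wright
The Long Road  | Allen 
The Last Train | Allen 


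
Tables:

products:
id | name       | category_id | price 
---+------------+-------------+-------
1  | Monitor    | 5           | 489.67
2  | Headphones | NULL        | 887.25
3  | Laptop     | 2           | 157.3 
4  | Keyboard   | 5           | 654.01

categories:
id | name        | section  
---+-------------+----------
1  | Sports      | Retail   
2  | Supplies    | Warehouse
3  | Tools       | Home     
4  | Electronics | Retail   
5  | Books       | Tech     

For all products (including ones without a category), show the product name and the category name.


LEFT JOIN keeps every row from products (the left table); where category_id has no match in categories, the category columns become NULL. Walk through each product:
  - product 1 (Monitor): category_id=5 -> matches Books
  - product 2 (Headphones): category_id=NULL, no match -> kept with NULL
  - product 3 (Laptop): category_id=2 -> matches Supplies
  - product 4 (Keyboard): category_id=5 -> matches Books
All 4 rows appear; 1 has NULL category.

SQL:
SELECT a.name, b.name AS category
FROM products a
LEFT JOIN categories b ON a.category_id = b.id

Result:
name       | category
-----------+---------
Monitor    | Books   
Headphones | NULL    
Laptop     | Supplies
Keyboard   | Books   


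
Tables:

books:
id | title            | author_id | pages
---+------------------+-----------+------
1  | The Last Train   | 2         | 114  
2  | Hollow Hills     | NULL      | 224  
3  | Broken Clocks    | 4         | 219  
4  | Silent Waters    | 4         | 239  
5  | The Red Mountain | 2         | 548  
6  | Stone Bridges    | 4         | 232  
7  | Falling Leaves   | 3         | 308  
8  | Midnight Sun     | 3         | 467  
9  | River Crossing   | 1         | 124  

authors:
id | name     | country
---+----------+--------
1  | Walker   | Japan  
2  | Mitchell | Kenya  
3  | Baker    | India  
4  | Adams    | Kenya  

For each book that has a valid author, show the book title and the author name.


INNER JOIN keeps only books rows whose author_id matches an id in authors. Walk through each book:
  - book 1 (The Last Train): author_id=2 -> matches Mitchell
  - book 2 (Hollow Hills): author_id=NULL, no match -> dropped
  - book 3 (Broken Clocks): author_id=4 -> matches Adams
  - book 4 (Silent Waters): author_id=4 -> matches Adams
  - book 5 (The Red Mountain): author_id=2 -> matches Mitchell
  - book 6 (Stone Bridges): author_id=4 -> matches Adams
  - book 7 (Falling Leaves): author_id=3 -> matches Baker
  - book 8 (Midnight Sun): author_id=3 -> matches Baker
  - book 9 (River Crossing): author_id=1 -> matches Walker
So 1 of 9 rows is dropped.

SQL:
SELECT a.title, b.name AS author
FROM books a
INNER JOIN authors b ON a.author_id = b.id

Result:
title            | author  
-----------------+---------
The Last Train   | Mitchell
Broken Clocks    | Adams   
Silent Waters    | Adams   
The Red Mountain | Mitchell
Stone Bridges    | Adams   
Falling Leaves   | Baker   
Midnight Sun     | Baker   
River Crossing   | Walker  


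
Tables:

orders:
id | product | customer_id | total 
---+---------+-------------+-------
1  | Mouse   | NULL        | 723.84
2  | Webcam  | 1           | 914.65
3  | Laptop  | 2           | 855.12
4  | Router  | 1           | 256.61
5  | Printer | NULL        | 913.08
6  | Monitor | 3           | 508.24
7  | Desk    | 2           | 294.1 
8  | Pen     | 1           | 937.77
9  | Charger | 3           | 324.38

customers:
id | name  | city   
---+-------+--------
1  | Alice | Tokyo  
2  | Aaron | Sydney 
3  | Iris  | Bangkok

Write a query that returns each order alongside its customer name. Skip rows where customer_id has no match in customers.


INNER JOIN keeps only orders rows whose customer_id matches an id in customers. Walk through each order:
  - order 1 (Mouse): customer_id=NULL, no match -> dropped
  - order 2 (Webcam): customer_id=1 -> matches Alice
  - order 3 (Laptop): customer_id=2 -> matches Aaron
  - order 4 (Router): customer_id=1 -> matches Alice
  - order 5 (Printer): customer_id=NULL, no match -> dropped
  - order 6 (Monitor): customer_id=3 -> matches Iris
  - order 7 (Desk): customer_id=2 -> matches Aaron
  - order 8 (Pen): customer_id=1 -> matches Alice
  - order 9 (Charger): customer_id=3 -> matches Iris
So 2 of 9 rows are dropped.

SQL:
SELECT a.product, b.name AS customer
FROM orders a
INNER JOIN customers b ON a.customer_id = b.id

Result:
product | customer
--------+---------
Webcam  | Alice   
Laptop  | Aaron   
Router  | Alice   
Monitor | Iris    
Desk    | Aaron   
Pen     | Alice   
Charger | Iris    


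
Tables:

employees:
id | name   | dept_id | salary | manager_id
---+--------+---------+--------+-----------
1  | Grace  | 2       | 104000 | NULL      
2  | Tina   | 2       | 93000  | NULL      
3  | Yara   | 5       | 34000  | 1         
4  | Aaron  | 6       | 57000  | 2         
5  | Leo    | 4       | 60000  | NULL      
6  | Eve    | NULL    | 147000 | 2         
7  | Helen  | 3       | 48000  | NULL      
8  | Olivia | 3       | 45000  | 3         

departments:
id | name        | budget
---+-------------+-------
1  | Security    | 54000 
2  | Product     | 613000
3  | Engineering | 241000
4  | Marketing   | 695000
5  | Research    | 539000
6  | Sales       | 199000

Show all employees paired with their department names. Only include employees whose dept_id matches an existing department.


INNER JOIN keeps only employees rows whose dept_id matches an id in departments. Walk through each employee:
  - employee 1 (Grace): dept_id=2 -> matches Product
  - employee 2 (Tina): dept_id=2 -> matches Product
  - employee 3 (Yara): dept_id=5 -> matches Research
  - employee 4 (Aaron): dept_id=6 -> matches Sales
  - employee 5 (Leo): dept_id=4 -> matches Marketing
  - employee 6 (Eve): dept_id=NULL, no match -> dropped
  - employee 7 (Helen): dept_id=3 -> matches Engineering
  - employee 8 (Olivia): dept_id=3 -> matches Engineering
So 1 of 8 rows is dropped.

SQL:
SELECT a.name, b.name AS department
FROM employees a
INNER JOIN departments b ON a.dept_id = b.id

Result:
name   | department 
-------+------------
Grace  | Product    
Tina   | Product    
Yara   | Research   
Aaron  | Sales      
Leo    | Marketing  
Helen  | Engineering
Olivia | Engineering


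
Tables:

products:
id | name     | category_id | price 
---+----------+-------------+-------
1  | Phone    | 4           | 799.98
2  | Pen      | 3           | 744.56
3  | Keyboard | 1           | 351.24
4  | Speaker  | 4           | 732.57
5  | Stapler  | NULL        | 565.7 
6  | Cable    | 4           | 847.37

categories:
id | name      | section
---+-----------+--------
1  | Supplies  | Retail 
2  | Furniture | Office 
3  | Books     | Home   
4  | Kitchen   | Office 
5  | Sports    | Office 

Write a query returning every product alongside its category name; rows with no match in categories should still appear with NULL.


LEFT JOIN keeps every row from products (the left table); where category_id has no match in categories, the category columns become NULL. Walk through each product:
  - product 1 (Phone): category_id=4 -> matches Kitchen
  - product 2 (Pen): category_id=3 -> matches Books
  - product 3 (Keyboard): category_id=1 -> matches Supplies
  - product 4 (Speaker): category_id=4 -> matches Kitchen
  - product 5 (Stapler): category_id=NULL, no match -> kept with NULL
  - product 6 (Cable): category_id=4 -> matches Kitchen
All 6 rows appear; 1 has NULL category.

SQL:
SELECT a.name, b.name AS category
FROM products a
LEFT JOIN categories b ON a.category_id = b.id

Result:
name     | category
---------+---------
Phone    | Kitchen 
Pen      | Books   
Keyboard | Supplies
Speaker  | Kitchen 
Stapler  | NULL    
Cable    | Kitchen 


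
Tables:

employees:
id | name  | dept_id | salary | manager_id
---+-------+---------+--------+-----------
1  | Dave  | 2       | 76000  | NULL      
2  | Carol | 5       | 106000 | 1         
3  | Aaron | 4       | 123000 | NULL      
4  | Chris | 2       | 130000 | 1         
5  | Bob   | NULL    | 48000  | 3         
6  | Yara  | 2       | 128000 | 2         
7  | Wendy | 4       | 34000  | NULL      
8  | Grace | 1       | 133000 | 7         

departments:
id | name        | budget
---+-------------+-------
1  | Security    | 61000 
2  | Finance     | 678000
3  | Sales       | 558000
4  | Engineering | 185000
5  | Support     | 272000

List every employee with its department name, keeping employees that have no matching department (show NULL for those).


LEFT JOIN keeps every row from employees (the left table); where dept_id has no match in departments, the department columns become NULL. Walk through each employee:
  - employee 1 (Dave): dept_id=2 -> matches Finance
  - employee 2 (Carol): dept_id=5 -> matches Support
  - employee 3 (Aaron): dept_id=4 -> matches Engineering
  - employee 4 (Chris): dept_id=2 -> matches Finance
  - employee 5 (Bob): dept_id=NULL, no match -> kept with NULL
  - employee 6 (Yara): dept_id=2 -> matches Finance
  - employee 7 (Wendy): dept_id=4 -> matches Engineering
  - employee 8 (Grace): dept_id=1 -> matches Security
All 8 rows appear; 1 has NULL department.

SQL:
SELECT a.name, b.name AS department
FROM employees a
LEFT JOIN departments b ON a.dept_id = b.id

Result:
name  | department 
------+------------
Dave  | Finance    
Carol | Support    
Aaron | Engineering
Chris | Finance    
Bob   | NULL       
Yara  | Finance    
Wendy | Engineering
Grace | Security   


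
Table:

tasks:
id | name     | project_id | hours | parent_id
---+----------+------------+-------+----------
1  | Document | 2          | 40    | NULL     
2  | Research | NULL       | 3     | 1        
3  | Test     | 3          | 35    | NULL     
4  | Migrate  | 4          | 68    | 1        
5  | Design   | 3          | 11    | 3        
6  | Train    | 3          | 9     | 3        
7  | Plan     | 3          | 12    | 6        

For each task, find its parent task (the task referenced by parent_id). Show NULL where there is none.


This is a self-join: tasks is joined to a second copy of itself, matching each row's parent_id to another row's id. Use LEFT JOIN so rows with parent_id=NULL are kept.
  - task 1 (Document): parent_id=NULL -> NULL
  - task 2 (Research): parent_id=1 -> Document
  - task 3 (Test): parent_id=NULL -> NULL
  - task 4 (Migrate): parent_id=1 -> Document
  - task 5 (Design): parent_id=3 -> Test
  - task 6 (Train): parent_id=3 -> Test
  - task 7 (Plan): parent_id=6 -> Train

SQL:
SELECT a.name AS item, b.name AS parent
FROM tasks a
LEFT JOIN tasks b ON a.parent_id = b.id

Result:
item     | parent  
---------+---------
Document | NULL    
Research | Document
Test     | NULL    
Migrate  | Document
Design   | Test    
Train    | Test    
Plan     | Train   


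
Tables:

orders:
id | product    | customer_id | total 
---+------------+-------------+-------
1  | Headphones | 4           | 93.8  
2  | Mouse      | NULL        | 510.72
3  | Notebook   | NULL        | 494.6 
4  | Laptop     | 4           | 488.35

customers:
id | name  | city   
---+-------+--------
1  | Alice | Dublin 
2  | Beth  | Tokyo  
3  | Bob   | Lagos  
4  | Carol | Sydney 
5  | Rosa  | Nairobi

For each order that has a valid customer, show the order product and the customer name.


INNER JOIN keeps only orders rows whose customer_id matches an id in customers. Walk through each order:
  - order 1 (Headphones): customer_id=4 -> matches Carol
  - order 2 (Mouse): customer_id=NULL, no match -> dropped
  - order 3 (Notebook): customer_id=NULL, no match -> dropped
  - order 4 (Laptop): customer_id=4 -> matches Carol
So 2 of 4 rows are dropped.

SQL:
SELECT a.product, b.name AS customer
FROM orders a
INNER JOIN customers b ON a.customer_id = b.id

Result:
product    | customer
-----------+---------
Headphones | Carol   
Laptop     | Carol   


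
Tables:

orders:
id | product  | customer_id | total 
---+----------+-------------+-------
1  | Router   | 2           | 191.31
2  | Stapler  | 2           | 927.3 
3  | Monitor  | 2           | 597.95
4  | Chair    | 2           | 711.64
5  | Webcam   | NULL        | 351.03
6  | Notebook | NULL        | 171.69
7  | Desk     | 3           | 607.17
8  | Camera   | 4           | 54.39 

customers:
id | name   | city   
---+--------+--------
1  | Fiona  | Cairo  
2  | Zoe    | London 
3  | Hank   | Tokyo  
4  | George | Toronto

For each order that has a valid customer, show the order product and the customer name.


INNER JOIN keeps only orders rows whose customer_id matches an id in customers. Walk through each order:
  - order 1 (Router): customer_id=2 -> matches Zoe
  - order 2 (Stapler): customer_id=2 -> matches Zoe
  - order 3 (Monitor): customer_id=2 -> matches Zoe
  - order 4 (Chair): customer_id=2 -> matches Zoe
  - order 5 (Webcam): customer_id=NULL, no match -> dropped
  - order 6 (Notebook): customer_id=NULL, no match -> dropped
  - order 7 (Desk): customer_id=3 -> matches Hank
  - order 8 (Camera): customer_id=4 -> matches George
So 2 of 8 rows are dropped.

SQL:
SELECT a.product, b.name AS customer
FROM orders a
INNER JOIN customers b ON a.customer_id = b.id

Result:
product | customer
--------+---------
Router  | Zoe     
Stapler | Zoe     
Monitor | Zoe     
Chair   | Zoe     
Desk    | Hank    
Camera  | George  


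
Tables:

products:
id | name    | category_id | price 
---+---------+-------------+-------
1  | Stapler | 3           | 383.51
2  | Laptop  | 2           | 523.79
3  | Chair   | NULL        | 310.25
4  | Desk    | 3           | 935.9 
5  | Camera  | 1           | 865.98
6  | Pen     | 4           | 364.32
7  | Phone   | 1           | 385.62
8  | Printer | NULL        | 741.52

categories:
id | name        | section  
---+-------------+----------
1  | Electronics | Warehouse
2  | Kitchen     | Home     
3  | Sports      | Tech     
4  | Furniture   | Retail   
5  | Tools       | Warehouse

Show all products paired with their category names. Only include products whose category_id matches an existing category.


INNER JOIN keeps only products rows whose category_id matches an id in categories. Walk through each product:
  - product 1 (Stapler): category_id=3 -> matches Sports
  - product 2 (Laptop): category_id=2 -> matches Kitchen
  - product 3 (Chair): category_id=NULL, no match -> dropped
  - product 4 (Desk): category_id=3 -> matches Sports
  - product 5 (Camera): category_id=1 -> matches Electronics
  - product 6 (Pen): category_id=4 -> matches Furniture
  - product 7 (Phone): category_id=1 -> matches Electronics
  - product 8 (Printer): category_id=NULL, no match -> dropped
So 2 of 8 rows are dropped.

SQL:
SELECT a.name, b.name AS category
FROM products a
INNER JOIN categories b ON a.category_id = b.id

Result:
name    | category   
--------+------------
Stapler | Sports     
Laptop  | Kitchen    
Desk    | Sports     
Camera  | Electronics
Pen     | Furniture  
Phone   | Electronics


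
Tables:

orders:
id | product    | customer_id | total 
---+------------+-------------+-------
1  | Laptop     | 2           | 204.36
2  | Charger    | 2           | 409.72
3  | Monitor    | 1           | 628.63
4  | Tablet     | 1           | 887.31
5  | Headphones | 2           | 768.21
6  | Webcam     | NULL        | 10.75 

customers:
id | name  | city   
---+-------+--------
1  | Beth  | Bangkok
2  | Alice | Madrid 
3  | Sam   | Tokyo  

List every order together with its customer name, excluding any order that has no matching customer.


INNER JOIN keeps only orders rows whose customer_id matches an id in customers. Walk through each order:
  - order 1 (Laptop): customer_id=2 -> matches Alice
  - order 2 (Charger): customer_id=2 -> matches Alice
  - order 3 (Monitor): customer_id=1 -> matches Beth
  - order 4 (Tablet): customer_id=1 -> matches Beth
  - order 5 (Headphones): customer_id=2 -> matches Alice
  - order 6 (Webcam): customer_id=NULL, no match -> dropped
So 1 of 6 rows is dropped.

SQL:
SELECT a.product, b.name AS customer
FROM orders a
INNER JOIN customers b ON a.customer_id = b.id

Result:
product    | customer
-----------+---------
Laptop     | Alice   
Charger    | Alice   
Monitor    | Beth    
Tablet     | Beth    
Headphones | Alice   


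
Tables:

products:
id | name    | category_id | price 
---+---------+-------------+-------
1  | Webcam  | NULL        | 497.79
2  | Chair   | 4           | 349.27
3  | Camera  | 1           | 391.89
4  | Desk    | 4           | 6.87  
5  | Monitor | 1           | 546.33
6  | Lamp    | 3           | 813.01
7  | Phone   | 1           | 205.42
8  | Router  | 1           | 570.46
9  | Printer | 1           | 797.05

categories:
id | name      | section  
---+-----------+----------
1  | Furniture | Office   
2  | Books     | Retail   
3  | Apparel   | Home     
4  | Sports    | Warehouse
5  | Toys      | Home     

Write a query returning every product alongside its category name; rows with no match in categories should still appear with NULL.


LEFT JOIN keeps every row from products (the left table); where category_id has no match in categories, the category columns become NULL. Walk through each product:
  - product 1 (Webcam): category_id=NULL, no match -> kept with NULL
  - product 2 (Chair): category_id=4 -> matches Sports
  - product 3 (Camera): category_id=1 -> matches Furniture
  - product 4 (Desk): category_id=4 -> matches Sports
  - product 5 (Monitor): category_id=1 -> matches Furniture
  - product 6 (Lamp): category_id=3 -> matches Apparel
  - product 7 (Phone): category_id=1 -> matches Furniture
  - product 8 (Router): category_id=1 -> matches Furniture
  - product 9 (Printer): category_id=1 -> matches Furniture
All 9 rows appear; 1 has NULL category.

SQL:
SELECT a.name, b.name AS category
FROM products a
LEFT JOIN categories b ON a.category_id = b.id

Result:
name    | category 
--------+----------
Webcam  | NULL     
Chair   | Sports   
Camera  | Furniture
Desk    | Sports   
Monitor | Furniture
Lamp    | Apparel  
Phone   | Furniture
Router  | Furniture
Printer | Furniture


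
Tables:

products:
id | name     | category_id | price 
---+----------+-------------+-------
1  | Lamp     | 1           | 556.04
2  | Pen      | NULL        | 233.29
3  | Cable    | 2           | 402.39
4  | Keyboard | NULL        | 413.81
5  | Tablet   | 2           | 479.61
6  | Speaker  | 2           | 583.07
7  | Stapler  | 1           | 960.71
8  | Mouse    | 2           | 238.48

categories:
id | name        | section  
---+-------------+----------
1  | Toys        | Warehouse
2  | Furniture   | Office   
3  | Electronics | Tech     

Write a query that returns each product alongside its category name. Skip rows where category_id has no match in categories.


INNER JOIN keeps only products rows whose category_id matches an id in categories. Walk through each product:
  - product 1 (Lamp): category_id=1 -> matches Toys
  - product 2 (Pen): category_id=NULL, no match -> dropped
  - product 3 (Cable): category_id=2 -> matches Furniture
  - product 4 (Keyboard): category_id=NULL, no match -> dropped
  - product 5 (Tablet): category_id=2 -> matches Furniture
  - product 6 (Speaker): category_id=2 -> matches Furniture
  - product 7 (Stapler): category_id=1 -> matches Toys
  - product 8 (Mouse): category_id=2 -> matches Furniture
So 2 of 8 rows are dropped.

SQL:
SELECT a.name, b.name AS category
FROM products a
INNER JOIN categories b ON a.category_id = b.id

Result:
name    | category 
--------+----------
Lamp    | Toys     
Cable   | Furniture
Tablet  | Furniture
Speaker | Furniture
Stapler | Toys     
Mouse   | Furniture


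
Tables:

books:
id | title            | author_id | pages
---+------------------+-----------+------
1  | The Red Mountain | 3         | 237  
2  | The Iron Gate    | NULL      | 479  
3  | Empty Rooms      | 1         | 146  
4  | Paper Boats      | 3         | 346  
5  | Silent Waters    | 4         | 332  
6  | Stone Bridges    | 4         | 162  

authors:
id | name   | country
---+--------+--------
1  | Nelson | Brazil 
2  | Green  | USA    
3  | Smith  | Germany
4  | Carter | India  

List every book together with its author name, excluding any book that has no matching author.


INNER JOIN keeps only books rows whose author_id matches an id in authors. Walk through each book:
  - book 1 (The Red Mountain): author_id=3 -> matches Smith
  - book 2 (The Iron Gate): author_id=NULL, no match -> dropped
  - book 3 (Empty Rooms): author_id=1 -> matches Nelson
  - book 4 (Paper Boats): author_id=3 -> matches Smith
  - book 5 (Silent Waters): author_id=4 -> matches Carter
  - book 6 (Stone Bridges): author_id=4 -> matches Carter
So 1 of 6 rows is dropped.

SQL:
SELECT a.title, b.name AS author
FROM books a
INNER JOIN authors b ON a.author_id = b.id

Result:
title            | author
-----------------+-------
The Red Mountain | Smith 
Empty Rooms      | Nelson
Paper Boats      | Smith 
Silent Waters    | Carter
Stone Bridges    | Carter


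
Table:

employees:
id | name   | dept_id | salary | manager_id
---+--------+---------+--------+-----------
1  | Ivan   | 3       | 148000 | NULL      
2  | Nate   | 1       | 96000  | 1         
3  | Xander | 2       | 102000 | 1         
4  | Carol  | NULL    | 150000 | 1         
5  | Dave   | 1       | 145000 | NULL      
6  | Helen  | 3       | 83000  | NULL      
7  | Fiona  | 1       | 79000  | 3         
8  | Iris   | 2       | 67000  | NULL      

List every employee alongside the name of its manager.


This is a self-join: employees is joined to a second copy of itself, matching each row's manager_id to another row's id. Use LEFT JOIN so rows with manager_id=NULL are kept.
  - employee 1 (Ivan): manager_id=NULL -> NULL
  - employee 2 (Nate): manager_id=1 -> Ivan
  - employee 3 (Xander): manager_id=1 -> Ivan
  - employee 4 (Carol): manager_id=1 -> Ivan
  - employee 5 (Dave): manager_id=NULL -> NULL
  - employee 6 (Helen): manager_id=NULL -> NULL
  - employee 7 (Fiona): manager_id=3 -> Xander
  - employee 8 (Iris): manager_id=NULL -> NULL

SQL:
SELECT a.name AS item, b.name AS manager
FROM employees a
LEFT JOIN employees b ON a.manager_id = b.id

Result:
item   | manager
-------+--------
Ivan   | NULL   
Nate   | Ivan   
Xander | Ivan   
Carol  | Ivan   
Dave   | NULL   
Helen  | NULL   
Fiona  | Xander 
Iris   | NULL   


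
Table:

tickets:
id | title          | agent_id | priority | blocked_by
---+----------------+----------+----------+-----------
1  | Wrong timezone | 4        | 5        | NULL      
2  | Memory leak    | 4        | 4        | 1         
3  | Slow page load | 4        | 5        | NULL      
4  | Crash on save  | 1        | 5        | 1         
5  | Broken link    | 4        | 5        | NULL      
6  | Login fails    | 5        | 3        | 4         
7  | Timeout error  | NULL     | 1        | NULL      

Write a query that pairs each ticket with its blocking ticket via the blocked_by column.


This is a self-join: tickets is joined to a second copy of itself, matching each row's blocked_by to another row's id. Use LEFT JOIN so rows with blocked_by=NULL are kept.
  - ticket 1 (Wrong timezone): blocked_by=NULL -> NULL
  - ticket 2 (Memory leak): blocked_by=1 -> Wrong timezone
  - ticket 3 (Slow page load): blocked_by=NULL -> NULL
  - ticket 4 (Crash on save): blocked_by=1 -> Wrong timezone
  - ticket 5 (Broken link): blocked_by=NULL -> NULL
  - ticket 6 (Login fails): blocked_by=4 -> Crash on save
  - ticket 7 (Timeout error): blocked_by=NULL -> NULL

SQL:
SELECT a.title AS item, b.title AS blocked_by
FROM tickets a
LEFT JOIN tickets b ON a.blocked_by = b.id

Result:
item           | blocked_by    
---------------+---------------
Wrong timezone | NULL          
Memory leak    | Wrong timezone
Slow page load | NULL          
Crash on save  | Wrong timezone
Broken link    | NULL          
Login fails    | Crash on save 
Timeout error  | NULL          


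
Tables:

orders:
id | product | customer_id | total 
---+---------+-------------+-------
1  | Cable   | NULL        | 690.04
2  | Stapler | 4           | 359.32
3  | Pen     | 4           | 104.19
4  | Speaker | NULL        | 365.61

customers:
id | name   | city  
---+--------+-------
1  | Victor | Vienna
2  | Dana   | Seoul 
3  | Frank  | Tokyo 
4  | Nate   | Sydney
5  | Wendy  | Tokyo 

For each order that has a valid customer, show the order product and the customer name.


INNER JOIN keeps only orders rows whose customer_id matches an id in customers. Walk through each order:
  - order 1 (Cable): customer_id=NULL, no match -> dropped
  - order 2 (Stapler): customer_id=4 -> matches Nate
  - order 3 (Pen): customer_id=4 -> matches Nate
  - order 4 (Speaker): customer_id=NULL, no match -> dropped
So 2 of 4 rows are dropped.

SQL:
SELECT a.product, b.name AS customer
FROM orders a
INNER JOIN customers b ON a.customer_id = b.id

Result:
product | customer
--------+---------
Stapler | Nate    
Pen     | Nate    


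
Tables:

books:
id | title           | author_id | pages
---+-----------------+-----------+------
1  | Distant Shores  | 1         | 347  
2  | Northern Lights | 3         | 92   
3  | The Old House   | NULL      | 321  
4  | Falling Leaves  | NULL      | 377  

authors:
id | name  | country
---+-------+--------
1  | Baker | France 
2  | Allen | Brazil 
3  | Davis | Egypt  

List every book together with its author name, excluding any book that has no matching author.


INNER JOIN keeps only books rows whose author_id matches an id in authors. Walk through each book:
  - book 1 (Distant Shores): author_id=1 -> matches Baker
  - book 2 (Northern Lights): author_id=3 -> matches Davis
  - book 3 (The Old House): author_id=NULL, no match -> dropped
  - book 4 (Falling Leaves): author_id=NULL, no match -> dropped
So 2 of 4 rows are dropped.

SQL:
SELECT a.title, b.name AS author
FROM books a
INNER JOIN authors b ON a.author_id = b.id

Result:
title           | author
----------------+-------
Distant Shores  | Baker 
Northern Lights | Davis 


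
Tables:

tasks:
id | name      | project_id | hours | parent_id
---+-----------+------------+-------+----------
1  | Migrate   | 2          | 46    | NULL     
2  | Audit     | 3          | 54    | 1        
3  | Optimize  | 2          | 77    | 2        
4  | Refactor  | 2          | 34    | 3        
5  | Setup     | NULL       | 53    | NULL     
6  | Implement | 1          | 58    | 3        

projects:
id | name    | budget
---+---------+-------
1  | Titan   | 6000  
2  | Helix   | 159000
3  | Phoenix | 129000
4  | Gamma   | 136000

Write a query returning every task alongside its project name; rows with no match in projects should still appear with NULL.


LEFT JOIN keeps every row from tasks (the left table); where project_id has no match in projects, the project columns become NULL. Walk through each task:
  - task 1 (Migrate): project_id=2 -> matches Helix
  - task 2 (Audit): project_id=3 -> matches Phoenix
  - task 3 (Optimize): project_id=2 -> matches Helix
  - task 4 (Refactor): project_id=2 -> matches Helix
  - task 5 (Setup): project_id=NULL, no match -> kept with NULL
  - task 6 (Implement): project_id=1 -> matches Titan
All 6 rows appear; 1 has NULL project.

SQL:
SELECT a.name, b.name AS project
FROM tasks a
LEFT JOIN projects b ON a.project_id = b.id

Result:
name      | project
----------+--------
Migrate   | Helix  
Audit     | Phoenix
Optimize  | Helix  
Refactor  | Helix  
Setup     | NULL   
Implement | Titan  


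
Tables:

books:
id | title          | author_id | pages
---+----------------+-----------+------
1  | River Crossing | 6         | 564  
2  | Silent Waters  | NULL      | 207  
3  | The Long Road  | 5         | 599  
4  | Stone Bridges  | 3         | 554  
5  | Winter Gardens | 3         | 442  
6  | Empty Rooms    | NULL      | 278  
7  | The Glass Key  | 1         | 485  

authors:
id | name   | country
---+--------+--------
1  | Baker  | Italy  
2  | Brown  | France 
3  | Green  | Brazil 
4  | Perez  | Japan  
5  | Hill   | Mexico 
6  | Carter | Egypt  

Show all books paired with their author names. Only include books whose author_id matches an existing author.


INNER JOIN keeps only books rows whose author_id matches an id in authors. Walk through each book:
  - book 1 (River Crossing): author_id=6 -> matches Carter
  - book 2 (Silent Waters): author_id=NULL, no match -> dropped
  - book 3 (The Long Road): author_id=5 -> matches Hill
  - book 4 (Stone Bridges): author_id=3 -> matches Green
  - book 5 (Winter Gardens): author_id=3 -> matches Green
  - book 6 (Empty Rooms): author_id=NULL, no match -> dropped
  - book 7 (The Glass Key): author_id=1 -> matches Baker
So 2 of 7 rows are dropped.

SQL:
SELECT a.title, b.name AS author
FROM books a
INNER JOIN authors b ON a.author_id = b.id

Result:
title          | author
---------------+-------
River Crossing | Carter
The Long Road  | Hill  
Stone Bridges  | Green 
Winter Gardens | Green 
The Glass Key  | Baker 


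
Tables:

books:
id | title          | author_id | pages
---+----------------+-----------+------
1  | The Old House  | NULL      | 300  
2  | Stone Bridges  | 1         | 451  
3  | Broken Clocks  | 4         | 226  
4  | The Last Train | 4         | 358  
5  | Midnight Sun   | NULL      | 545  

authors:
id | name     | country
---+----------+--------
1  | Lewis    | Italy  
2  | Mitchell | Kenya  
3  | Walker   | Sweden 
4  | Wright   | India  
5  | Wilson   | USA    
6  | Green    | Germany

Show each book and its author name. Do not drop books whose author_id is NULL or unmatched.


LEFT JOIN keeps every row from books (the left table); where author_id has no match in authors, the author columns become NULL. Walk through each book:
  - book 1 (The Old House): author_id=NULL, no match -> kept with NULL
  - book 2 (Stone Bridges): author_id=1 -> matches Lewis
  - book 3 (Broken Clocks): author_id=4 -> matches Wright
  - book 4 (The Last Train): author_id=4 -> matches Wright
  - book 5 (Midnight Sun): author_id=NULL, no match -> kept with NULL
All 5 rows appear; 2 have NULL author.

SQL:
SELECT a.title, b.name AS author
FROM books a
LEFT JOIN authors b ON a.author_id = b.id

Result:
title          | author
---------------+-------
The Old House  | NULL  
Stone Bridges  | Lewis 
Broken Clocks  | Wright
The Last Train | Wright
Midnight Sun   | NULL  


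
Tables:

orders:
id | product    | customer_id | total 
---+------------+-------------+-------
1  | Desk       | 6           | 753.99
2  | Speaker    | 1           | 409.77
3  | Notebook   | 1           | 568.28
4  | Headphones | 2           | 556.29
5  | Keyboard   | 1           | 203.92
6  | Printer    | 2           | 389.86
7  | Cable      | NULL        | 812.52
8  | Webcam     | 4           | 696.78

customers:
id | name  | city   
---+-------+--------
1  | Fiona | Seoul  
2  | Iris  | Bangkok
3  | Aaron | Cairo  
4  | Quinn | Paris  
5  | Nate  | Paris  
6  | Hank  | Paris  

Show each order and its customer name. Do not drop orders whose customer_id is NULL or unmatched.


LEFT JOIN keeps every row from orders (the left table); where customer_id has no match in customers, the customer columns become NULL. Walk through each order:
  - order 1 (Desk): customer_id=6 -> matches Hank
  - order 2 (Speaker): customer_id=1 -> matches Fiona
  - order 3 (Notebook): customer_id=1 -> matches Fiona
  - order 4 (Headphones): customer_id=2 -> matches Iris
  - order 5 (Keyboard): customer_id=1 -> matches Fiona
  - order 6 (Printer): customer_id=2 -> matches Iris
  - order 7 (Cable): customer_id=NULL, no match -> kept with NULL
  - order 8 (Webcam): customer_id=4 -> matches Quinn
All 8 rows appear; 1 has NULL customer.

SQL:
SELECT a.product, b.name AS customer
FROM orders a
LEFT JOIN customers b ON a.customer_id = b.id

Result:
product    | customer
-----------+---------
Desk       | Hank    
Speaker    | Fiona   
Notebook   | Fiona   
Headphones | Iris    
Keyboard   | Fiona   
Printer    | Iris    
Cable      | NULL    
Webcam     | Quinn   


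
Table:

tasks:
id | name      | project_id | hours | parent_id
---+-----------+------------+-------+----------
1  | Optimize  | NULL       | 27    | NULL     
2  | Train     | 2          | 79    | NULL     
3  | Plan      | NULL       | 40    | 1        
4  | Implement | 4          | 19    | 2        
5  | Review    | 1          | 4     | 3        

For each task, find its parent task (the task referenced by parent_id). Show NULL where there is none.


This is a self-join: tasks is joined to a second copy of itself, matching each row's parent_id to another row's id. Use LEFT JOIN so rows with parent_id=NULL are kept.
  - task 1 (Optimize): parent_id=NULL -> NULL
  - task 2 (Train): parent_id=NULL -> NULL
  - task 3 (Plan): parent_id=1 -> Optimize
  - task 4 (Implement): parent_id=2 -> Train
  - task 5 (Review): parent_id=3 -> Plan

SQL:
SELECT a.name AS item, b.name AS parent
FROM tasks a
LEFT JOIN tasks b ON a.parent_id = b.id

Result:
item      | parent  
----------+---------
Optimize  | NULL    
Train     | NULL    
Plan      | Optimize
Implement | Train   
Review    | Plan    


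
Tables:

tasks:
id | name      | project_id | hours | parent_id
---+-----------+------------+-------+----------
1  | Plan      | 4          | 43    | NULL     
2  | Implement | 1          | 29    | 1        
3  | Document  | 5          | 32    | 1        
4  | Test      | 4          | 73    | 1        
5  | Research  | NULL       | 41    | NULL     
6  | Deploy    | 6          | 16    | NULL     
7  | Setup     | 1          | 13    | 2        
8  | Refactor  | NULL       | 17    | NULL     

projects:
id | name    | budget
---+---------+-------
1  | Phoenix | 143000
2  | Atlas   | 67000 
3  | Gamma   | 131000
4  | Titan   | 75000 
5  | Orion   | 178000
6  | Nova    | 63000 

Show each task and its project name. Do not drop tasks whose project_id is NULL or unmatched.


LEFT JOIN keeps every row from tasks (the left table); where project_id has no match in projects, the project columns become NULL. Walk through each task:
  - task 1 (Plan): project_id=4 -> matches Titan
  - task 2 (Implement): project_id=1 -> matches Phoenix
  - task 3 (Document): project_id=5 -> matches Orion
  - task 4 (Test): project_id=4 -> matches Titan
  - task 5 (Research): project_id=NULL, no match -> kept with NULL
  - task 6 (Deploy): project_id=6 -> matches Nova
  - task 7 (Setup): project_id=1 -> matches Phoenix
  - task 8 (Refactor): project_id=NULL, no match -> kept with NULL
All 8 rows appear; 2 have NULL project.

SQL:
SELECT a.name, b.name AS project
FROM tasks a
LEFT JOIN projects b ON a.project_id = b.id

Result:
name      | project
----------+--------
Plan      | Titan  
Implement | Phoenix
Document  | Orion  
Test      | Titan  
Research  | NULL   
Deploy    | Nova   
Setup     | Phoenix
Refactor  | NULL   


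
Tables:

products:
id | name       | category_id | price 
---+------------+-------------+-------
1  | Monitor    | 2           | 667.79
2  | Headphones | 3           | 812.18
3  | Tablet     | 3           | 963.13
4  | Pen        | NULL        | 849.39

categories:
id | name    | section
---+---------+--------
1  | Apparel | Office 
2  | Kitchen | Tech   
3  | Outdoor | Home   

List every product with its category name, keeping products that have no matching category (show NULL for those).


LEFT JOIN keeps every row from products (the left table); where category_id has no match in categories, the category columns become NULL. Walk through each product:
  - product 1 (Monitor): category_id=2 -> matches Kitchen
  - product 2 (Headphones): category_id=3 -> matches Outdoor
  - product 3 (Tablet): category_id=3 -> matches Outdoor
  - product 4 (Pen): category_id=NULL, no match -> kept with NULL
All 4 rows appear; 1 has NULL category.

SQL:
SELECT a.name, b.name AS category
FROM products a
LEFT JOIN categories b ON a.category_id = b.id

Result:
name       | category
-----------+---------
Monitor    | Kitchen 
Headphones | Outdoor 
Tablet     | Outdoor 
Pen        | NULL    


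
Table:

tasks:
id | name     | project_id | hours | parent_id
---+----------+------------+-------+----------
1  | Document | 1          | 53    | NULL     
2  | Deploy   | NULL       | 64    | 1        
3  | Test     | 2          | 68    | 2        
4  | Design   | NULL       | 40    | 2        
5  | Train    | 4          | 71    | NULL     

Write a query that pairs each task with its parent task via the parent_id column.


This is a self-join: tasks is joined to a second copy of itself, matching each row's parent_id to another row's id. Use LEFT JOIN so rows with parent_id=NULL are kept.
  - task 1 (Document): parent_id=NULL -> NULL
  - task 2 (Deploy): parent_id=1 -> Document
  - task 3 (Test): parent_id=2 -> Deploy
  - task 4 (Design): parent_id=2 -> Deploy
  - task 5 (Train): parent_id=NULL -> NULL

SQL:
SELECT a.name AS item, b.name AS parent
FROM tasks a
LEFT JOIN tasks b ON a.parent_id = b.id

Result:
item     | parent  
---------+---------
Document | NULL    
Deploy   | Document
Test     | Deploy  
Design   | Deploy  
Train    | NULL    


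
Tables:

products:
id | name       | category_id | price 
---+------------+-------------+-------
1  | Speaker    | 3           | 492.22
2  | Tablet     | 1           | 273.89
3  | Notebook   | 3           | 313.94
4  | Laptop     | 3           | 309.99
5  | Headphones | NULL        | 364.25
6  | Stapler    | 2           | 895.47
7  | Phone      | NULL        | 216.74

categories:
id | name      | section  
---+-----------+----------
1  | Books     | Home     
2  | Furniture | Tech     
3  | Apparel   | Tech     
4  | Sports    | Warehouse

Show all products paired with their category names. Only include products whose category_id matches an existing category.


INNER JOIN keeps only products rows whose category_id matches an id in categories. Walk through each product:
  - product 1 (Speaker): category_id=3 -> matches Apparel
  - product 2 (Tablet): category_id=1 -> matches Books
  - product 3 (Notebook): category_id=3 -> matches Apparel
  - product 4 (Laptop): category_id=3 -> matches Apparel
  - product 5 (Headphones): category_id=NULL, no match -> dropped
  - product 6 (Stapler): category_id=2 -> matches Furniture
  - product 7 (Phone): category_id=NULL, no match -> dropped
So 2 of 7 rows are dropped.

SQL:
SELECT a.name, b.name AS category
FROM products a
INNER JOIN categories b ON a.category_id = b.id

Result:
name     | category 
---------+----------
Speaker  | Apparel  
Tablet   | Books    
Notebook | Apparel  
Laptop   | Apparel  
Stapler  | Furniture
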